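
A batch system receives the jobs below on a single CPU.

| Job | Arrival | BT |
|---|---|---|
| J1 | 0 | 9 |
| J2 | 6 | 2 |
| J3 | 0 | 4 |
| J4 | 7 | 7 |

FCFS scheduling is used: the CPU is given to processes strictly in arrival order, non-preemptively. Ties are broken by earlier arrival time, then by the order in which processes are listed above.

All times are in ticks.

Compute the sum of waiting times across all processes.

Gantt: | J1 0-9 | J3 9-13 | J2 13-15 | J4 15-22 |
Completion: J1=9  J2=15  J3=13  J4=22
Waiting = turnaround − burst: J1=0, J2=7, J3=9, J4=8
Total waiting = 0 + 7 + 9 + 8 = 24

24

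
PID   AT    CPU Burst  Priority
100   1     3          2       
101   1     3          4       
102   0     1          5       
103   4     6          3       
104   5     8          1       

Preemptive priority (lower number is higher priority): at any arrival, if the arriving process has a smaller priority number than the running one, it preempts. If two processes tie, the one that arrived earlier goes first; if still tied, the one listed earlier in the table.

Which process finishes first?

Gantt: | 102 0-1 | 100 1-4 | 103 4-5 | 104 5-13 | 103 13-18 | 101 18-21 |
Completion: 100=4  101=21  102=1  103=18  104=13
Finish order: 102 → 100 → 104 → 103 → 101

102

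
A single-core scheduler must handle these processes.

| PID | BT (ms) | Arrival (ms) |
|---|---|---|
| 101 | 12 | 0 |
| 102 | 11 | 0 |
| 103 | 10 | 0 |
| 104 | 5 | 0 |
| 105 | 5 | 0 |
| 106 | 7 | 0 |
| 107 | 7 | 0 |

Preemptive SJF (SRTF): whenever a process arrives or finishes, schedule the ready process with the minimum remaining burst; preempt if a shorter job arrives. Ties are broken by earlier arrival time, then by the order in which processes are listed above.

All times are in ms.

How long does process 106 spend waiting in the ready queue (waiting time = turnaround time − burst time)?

10

Gantt: | 104 0-5 | 105 5-10 | 106 10-17 | 107 17-24 | 103 24-34 | 102 34-45 | 101 45-57 |
Completion: 101=57  102=45  103=34  104=5  105=10  106=17  107=24
Turnaround (C−A): 101=57  102=45  103=34  104=5  105=10  106=17  107=24
Waiting(106) = turnaround − burst = 17 − 7 = 10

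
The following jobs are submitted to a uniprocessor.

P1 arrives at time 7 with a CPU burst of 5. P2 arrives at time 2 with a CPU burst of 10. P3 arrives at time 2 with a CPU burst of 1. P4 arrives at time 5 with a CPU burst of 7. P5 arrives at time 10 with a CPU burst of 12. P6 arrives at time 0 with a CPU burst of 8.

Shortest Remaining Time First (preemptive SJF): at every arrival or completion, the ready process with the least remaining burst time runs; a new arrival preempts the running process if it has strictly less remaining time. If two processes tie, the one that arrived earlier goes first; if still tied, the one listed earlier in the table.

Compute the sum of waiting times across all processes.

52

Timeline: | P6 0-2 | P3 2-3 | P6 3-9 | P1 9-14 | P4 14-21 | P2 21-31 | P5 31-43 |
Completion: P1=14  P2=31  P3=3  P4=21  P5=43  P6=9
Waiting = turnaround − burst: P1=2, P2=19, P3=0, P4=9, P5=21, P6=1
Total waiting = 2 + 19 + 0 + 9 + 21 + 1 = 52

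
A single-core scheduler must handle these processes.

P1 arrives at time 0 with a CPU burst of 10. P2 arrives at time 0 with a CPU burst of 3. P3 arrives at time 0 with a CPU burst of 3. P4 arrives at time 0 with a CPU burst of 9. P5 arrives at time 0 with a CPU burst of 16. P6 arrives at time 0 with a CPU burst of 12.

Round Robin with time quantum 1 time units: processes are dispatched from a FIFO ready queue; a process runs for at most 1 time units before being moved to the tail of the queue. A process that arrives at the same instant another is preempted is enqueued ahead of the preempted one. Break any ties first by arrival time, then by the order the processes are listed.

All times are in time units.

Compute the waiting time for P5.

Timeline: | P1 0-1 | P2 1-2 | P3 2-3 | P4 3-4 | P5 4-5 | P6 5-6 | P1 6-7 | P2 7-8 | P3 8-9 | P4 9-10 | P5 10-11 | P6 11-12 | P1 12-13 | P2 13-14 | P3 14-15 | P4 15-16 | P5 16-17 | P6 17-18 | P1 18-19 | P4 19-20 | P5 20-21 | P6 21-22 | P1 22-23 | P4 23-24 | P5 24-25 | P6 25-26 | P1 26-27 | P4 27-28 | P5 28-29 | P6 29-30 | P1 30-31 | P4 31-32 | P5 32-33 | P6 33-34 | P1 34-35 | P4 35-36 | P5 36-37 | P6 37-38 | P1 38-39 | P4 39-40 | P5 40-41 | P6 41-42 | P1 42-43 | P5 43-44 | P6 44-45 | P5 45-46 | P6 46-47 | P5 47-48 | P6 48-49 | P5 49-53 |
Completion: P1=43  P2=14  P3=15  P4=40  P5=53  P6=49
Turnaround (C−A): P1=43  P2=14  P3=15  P4=40  P5=53  P6=49
Waiting(P5) = turnaround − burst = 53 − 16 = 37

37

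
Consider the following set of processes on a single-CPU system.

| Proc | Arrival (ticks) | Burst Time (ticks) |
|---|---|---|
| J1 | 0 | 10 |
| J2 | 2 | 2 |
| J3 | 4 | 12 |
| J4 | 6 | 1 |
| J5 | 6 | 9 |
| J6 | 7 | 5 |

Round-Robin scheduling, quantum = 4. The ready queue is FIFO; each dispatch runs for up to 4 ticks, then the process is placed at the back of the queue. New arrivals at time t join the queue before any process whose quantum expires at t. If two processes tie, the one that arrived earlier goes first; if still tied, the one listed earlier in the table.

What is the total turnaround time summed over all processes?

136

Timeline: | J1 0-4 | J2 4-6 | J3 6-10 | J1 10-14 | J4 14-15 | J5 15-19 | J6 19-23 | J3 23-27 | J1 27-29 | J5 29-33 | J6 33-34 | J3 34-38 | J5 38-39 |
Completion: J1=29  J2=6  J3=38  J4=15  J5=39  J6=34
Turnaround = completion − arrival: J1=29, J2=4, J3=34, J4=9, J5=33, J6=27
Total turnaround = 29 + 4 + 34 + 9 + 33 + 27 = 136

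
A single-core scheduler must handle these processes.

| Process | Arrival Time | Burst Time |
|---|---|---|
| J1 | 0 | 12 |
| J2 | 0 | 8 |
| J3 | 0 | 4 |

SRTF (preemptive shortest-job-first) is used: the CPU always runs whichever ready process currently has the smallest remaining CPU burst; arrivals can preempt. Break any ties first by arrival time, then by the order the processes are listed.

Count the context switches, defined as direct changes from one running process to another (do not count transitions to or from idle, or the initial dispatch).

2

Timeline: | J3 0-4 | J2 4-12 | J1 12-24 |
Completion: J1=24  J2=12  J3=4
Turnaround (C−A): J1=24  J2=12  J3=4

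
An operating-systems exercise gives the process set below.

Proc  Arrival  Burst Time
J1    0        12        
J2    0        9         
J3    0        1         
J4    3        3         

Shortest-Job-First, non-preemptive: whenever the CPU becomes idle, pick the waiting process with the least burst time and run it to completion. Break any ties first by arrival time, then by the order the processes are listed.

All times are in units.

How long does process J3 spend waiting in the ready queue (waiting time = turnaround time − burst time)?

Timeline: | J3 0-1 | J2 1-10 | J4 10-13 | J1 13-25 |
Completion: J1=25  J2=10  J3=1  J4=13
Turnaround (C−A): J1=25  J2=10  J3=1  J4=10
Waiting(J3) = turnaround − burst = 1 − 1 = 0

0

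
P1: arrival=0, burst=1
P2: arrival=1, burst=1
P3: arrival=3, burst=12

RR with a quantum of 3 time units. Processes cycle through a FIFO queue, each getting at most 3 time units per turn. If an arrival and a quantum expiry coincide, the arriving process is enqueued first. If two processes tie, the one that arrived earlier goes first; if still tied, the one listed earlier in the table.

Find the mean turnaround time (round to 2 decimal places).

Timeline: | P1 0-1 | P2 1-2 | idle 2-3 | P3 3-15 |
Completion: P1=1  P2=2  P3=15
Turnaround (C−A): P1=1  P2=1  P3=12
Turnaround times: P1=1, P2=1, P3=12
Average turnaround = (1+1+12) / 3 = 14/3 = 4.67

4.67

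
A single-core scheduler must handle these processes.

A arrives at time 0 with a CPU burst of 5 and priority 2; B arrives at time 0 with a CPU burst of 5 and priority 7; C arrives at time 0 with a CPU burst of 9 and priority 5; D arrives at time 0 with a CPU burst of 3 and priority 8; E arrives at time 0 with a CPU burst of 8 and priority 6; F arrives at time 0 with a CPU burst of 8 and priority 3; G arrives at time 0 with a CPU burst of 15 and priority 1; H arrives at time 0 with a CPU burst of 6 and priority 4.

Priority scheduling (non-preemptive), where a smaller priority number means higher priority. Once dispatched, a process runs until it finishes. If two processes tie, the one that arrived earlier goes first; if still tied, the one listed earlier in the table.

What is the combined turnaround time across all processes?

Gantt: | G 0-15 | A 15-20 | F 20-28 | H 28-34 | C 34-43 | E 43-51 | B 51-56 | D 56-59 |
Completion: A=20  B=56  C=43  D=59  E=51  F=28  G=15  H=34
Turnaround (C−A): A=20  B=56  C=43  D=59  E=51  F=28  G=15  H=34
Turnaround = completion − arrival: A=20, B=56, C=43, D=59, E=51, F=28, G=15, H=34
Total turnaround = 20 + 56 + 43 + 59 + 51 + 28 + 15 + 34 = 306

306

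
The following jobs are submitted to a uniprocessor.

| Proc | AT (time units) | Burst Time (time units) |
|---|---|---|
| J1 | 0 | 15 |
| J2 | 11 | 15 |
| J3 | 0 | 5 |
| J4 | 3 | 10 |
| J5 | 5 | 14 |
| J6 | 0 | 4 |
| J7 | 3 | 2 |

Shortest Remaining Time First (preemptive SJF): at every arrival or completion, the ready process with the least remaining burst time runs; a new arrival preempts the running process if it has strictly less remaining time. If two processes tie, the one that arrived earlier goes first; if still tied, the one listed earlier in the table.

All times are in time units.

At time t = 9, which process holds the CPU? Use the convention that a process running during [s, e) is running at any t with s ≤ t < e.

Gantt: | J6 0-4 | J7 4-6 | J3 6-11 | J4 11-21 | J5 21-35 | J1 35-50 | J2 50-65 |
Completion: J1=50  J2=65  J3=11  J4=21  J5=35  J6=4  J7=6

J3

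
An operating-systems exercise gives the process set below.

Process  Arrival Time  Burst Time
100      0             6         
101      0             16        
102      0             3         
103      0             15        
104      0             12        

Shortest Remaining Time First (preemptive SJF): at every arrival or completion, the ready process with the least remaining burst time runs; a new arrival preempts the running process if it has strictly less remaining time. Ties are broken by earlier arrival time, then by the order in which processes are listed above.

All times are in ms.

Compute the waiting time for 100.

Timeline: | 102 0-3 | 100 3-9 | 104 9-21 | 103 21-36 | 101 36-52 |
Completion: 100=9  101=52  102=3  103=36  104=21
Turnaround (C−A): 100=9  101=52  102=3  103=36  104=21
Waiting(100) = turnaround − burst = 9 − 6 = 3

3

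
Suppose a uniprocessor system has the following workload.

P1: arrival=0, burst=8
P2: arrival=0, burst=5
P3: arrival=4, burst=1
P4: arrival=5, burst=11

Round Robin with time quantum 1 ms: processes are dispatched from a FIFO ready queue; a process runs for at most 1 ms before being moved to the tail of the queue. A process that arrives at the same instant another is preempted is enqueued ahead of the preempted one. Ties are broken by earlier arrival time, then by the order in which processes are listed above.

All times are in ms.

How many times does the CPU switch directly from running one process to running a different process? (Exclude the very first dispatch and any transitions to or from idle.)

19

Schedule: | P1 0-1 | P2 1-2 | P1 2-3 | P2 3-4 | P1 4-5 | P3 5-6 | P2 6-7 | P4 7-8 | P1 8-9 | P2 9-10 | P4 10-11 | P1 11-12 | P2 12-13 | P4 13-14 | P1 14-15 | P4 15-16 | P1 16-17 | P4 17-18 | P1 18-19 | P4 19-25 |
Completion: P1=19  P2=13  P3=6  P4=25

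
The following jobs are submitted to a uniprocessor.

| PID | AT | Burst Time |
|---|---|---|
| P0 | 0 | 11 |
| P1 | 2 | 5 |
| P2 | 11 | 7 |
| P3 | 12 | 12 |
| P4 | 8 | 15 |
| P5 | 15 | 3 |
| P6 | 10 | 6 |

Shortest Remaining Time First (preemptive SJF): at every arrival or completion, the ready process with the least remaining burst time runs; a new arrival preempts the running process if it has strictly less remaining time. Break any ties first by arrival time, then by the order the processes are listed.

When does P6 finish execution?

25

Timeline: | P0 0-2 | P1 2-7 | P0 7-16 | P5 16-19 | P6 19-25 | P2 25-32 | P3 32-44 | P4 44-59 |
Completion: P0=16  P1=7  P2=32  P3=44  P4=59  P5=19  P6=25
Turnaround (C−A): P0=16  P1=5  P2=21  P3=32  P4=51  P5=4  P6=15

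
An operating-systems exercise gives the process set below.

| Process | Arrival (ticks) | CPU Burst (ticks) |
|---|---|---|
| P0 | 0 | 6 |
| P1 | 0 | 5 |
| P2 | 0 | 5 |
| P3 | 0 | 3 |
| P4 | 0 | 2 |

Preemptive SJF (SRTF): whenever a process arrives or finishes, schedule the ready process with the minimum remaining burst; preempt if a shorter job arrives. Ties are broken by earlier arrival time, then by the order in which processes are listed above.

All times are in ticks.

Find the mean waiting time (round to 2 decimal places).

6.40

Gantt: | P4 0-2 | P3 2-5 | P1 5-10 | P2 10-15 | P0 15-21 |
Completion: P0=21  P1=10  P2=15  P3=5  P4=2
Waiting times: P0=15, P1=5, P2=10, P3=2, P4=0
Average waiting = (15+5+10+2+0) / 5 = 32/5 = 6.40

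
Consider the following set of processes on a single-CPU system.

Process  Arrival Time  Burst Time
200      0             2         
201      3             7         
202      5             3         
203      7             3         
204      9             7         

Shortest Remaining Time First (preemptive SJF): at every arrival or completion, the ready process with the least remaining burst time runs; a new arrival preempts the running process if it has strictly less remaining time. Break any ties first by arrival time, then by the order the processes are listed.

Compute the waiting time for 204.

7

Timeline: | 200 0-2 | idle 2-3 | 201 3-5 | 202 5-8 | 203 8-11 | 201 11-16 | 204 16-23 |
Completion: 200=2  201=16  202=8  203=11  204=23
Turnaround (C−A): 200=2  201=13  202=3  203=4  204=14
Waiting(204) = turnaround − burst = 14 − 7 = 7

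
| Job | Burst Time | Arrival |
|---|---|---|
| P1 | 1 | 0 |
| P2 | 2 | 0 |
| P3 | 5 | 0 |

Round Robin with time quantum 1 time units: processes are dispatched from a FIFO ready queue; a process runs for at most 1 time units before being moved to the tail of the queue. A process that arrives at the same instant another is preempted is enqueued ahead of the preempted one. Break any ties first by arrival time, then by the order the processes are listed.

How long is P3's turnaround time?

8

Schedule: | P1 0-1 | P2 1-2 | P3 2-3 | P2 3-4 | P3 4-8 |
Completion: P1=1  P2=4  P3=8
Turnaround(P3) = completion − arrival = 8 − 0 = 8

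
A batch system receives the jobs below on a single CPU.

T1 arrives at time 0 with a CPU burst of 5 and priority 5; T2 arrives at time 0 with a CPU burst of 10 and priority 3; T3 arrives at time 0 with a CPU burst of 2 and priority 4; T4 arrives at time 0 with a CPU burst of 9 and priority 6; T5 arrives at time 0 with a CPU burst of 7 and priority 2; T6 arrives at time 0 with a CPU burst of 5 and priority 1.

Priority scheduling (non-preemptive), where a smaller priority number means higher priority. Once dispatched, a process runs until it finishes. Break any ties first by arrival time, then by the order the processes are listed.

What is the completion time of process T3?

Timeline: | T6 0-5 | T5 5-12 | T2 12-22 | T3 22-24 | T1 24-29 | T4 29-38 |
Completion: T1=29  T2=22  T3=24  T4=38  T5=12  T6=5

24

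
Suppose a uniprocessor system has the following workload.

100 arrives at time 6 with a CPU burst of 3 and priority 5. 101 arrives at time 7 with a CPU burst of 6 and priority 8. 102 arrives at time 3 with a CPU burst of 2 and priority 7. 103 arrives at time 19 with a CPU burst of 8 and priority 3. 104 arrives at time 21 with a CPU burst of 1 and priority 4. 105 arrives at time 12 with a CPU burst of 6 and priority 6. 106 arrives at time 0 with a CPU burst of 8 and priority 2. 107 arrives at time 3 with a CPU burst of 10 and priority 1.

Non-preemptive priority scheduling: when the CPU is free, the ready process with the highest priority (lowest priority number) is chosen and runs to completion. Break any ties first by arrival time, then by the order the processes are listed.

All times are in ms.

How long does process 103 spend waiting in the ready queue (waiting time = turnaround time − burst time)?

Schedule: | 106 0-8 | 107 8-18 | 100 18-21 | 103 21-29 | 104 29-30 | 105 30-36 | 102 36-38 | 101 38-44 |
Completion: 100=21  101=44  102=38  103=29  104=30  105=36  106=8  107=18
Waiting(103) = turnaround − burst = 10 − 8 = 2

2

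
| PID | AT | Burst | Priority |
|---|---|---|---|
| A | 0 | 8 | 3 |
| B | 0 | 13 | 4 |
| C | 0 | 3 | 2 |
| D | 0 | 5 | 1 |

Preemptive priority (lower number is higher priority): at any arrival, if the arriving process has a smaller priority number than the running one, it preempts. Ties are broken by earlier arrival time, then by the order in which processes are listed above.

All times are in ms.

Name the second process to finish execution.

C

Timeline: | D 0-5 | C 5-8 | A 8-16 | B 16-29 |
Completion: A=16  B=29  C=8  D=5
Finish order: D → C → A → B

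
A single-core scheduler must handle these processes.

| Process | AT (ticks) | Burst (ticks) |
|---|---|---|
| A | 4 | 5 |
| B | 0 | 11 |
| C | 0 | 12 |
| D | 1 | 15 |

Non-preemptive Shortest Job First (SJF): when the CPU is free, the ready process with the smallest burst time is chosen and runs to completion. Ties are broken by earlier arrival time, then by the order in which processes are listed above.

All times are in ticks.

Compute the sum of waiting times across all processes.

50

Gantt: | B 0-11 | A 11-16 | C 16-28 | D 28-43 |
Completion: A=16  B=11  C=28  D=43
Waiting = turnaround − burst: A=7, B=0, C=16, D=27
Total waiting = 7 + 0 + 16 + 27 = 50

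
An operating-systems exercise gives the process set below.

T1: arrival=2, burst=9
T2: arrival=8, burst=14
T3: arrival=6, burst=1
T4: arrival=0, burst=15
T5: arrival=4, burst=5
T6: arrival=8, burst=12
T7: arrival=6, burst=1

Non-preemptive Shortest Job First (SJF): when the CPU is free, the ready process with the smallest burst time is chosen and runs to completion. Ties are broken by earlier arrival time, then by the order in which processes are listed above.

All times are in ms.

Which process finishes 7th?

T2

Gantt: | T4 0-15 | T3 15-16 | T7 16-17 | T5 17-22 | T1 22-31 | T6 31-43 | T2 43-57 |
Completion: T1=31  T2=57  T3=16  T4=15  T5=22  T6=43  T7=17
Turnaround (C−A): T1=29  T2=49  T3=10  T4=15  T5=18  T6=35  T7=11
Finish order: T4 → T3 → T7 → T5 → T1 → T6 → T2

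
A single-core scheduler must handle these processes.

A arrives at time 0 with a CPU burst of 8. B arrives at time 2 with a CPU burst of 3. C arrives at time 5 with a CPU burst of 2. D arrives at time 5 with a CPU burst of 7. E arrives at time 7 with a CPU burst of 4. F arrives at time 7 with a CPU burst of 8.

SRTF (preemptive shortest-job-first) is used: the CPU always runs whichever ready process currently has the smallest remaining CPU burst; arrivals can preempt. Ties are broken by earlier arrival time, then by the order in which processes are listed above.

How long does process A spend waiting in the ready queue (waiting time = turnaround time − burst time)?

Gantt: | A 0-2 | B 2-5 | C 5-7 | E 7-11 | A 11-17 | D 17-24 | F 24-32 |
Completion: A=17  B=5  C=7  D=24  E=11  F=32
Turnaround (C−A): A=17  B=3  C=2  D=19  E=4  F=25
Waiting(A) = turnaround − burst = 17 − 8 = 9

9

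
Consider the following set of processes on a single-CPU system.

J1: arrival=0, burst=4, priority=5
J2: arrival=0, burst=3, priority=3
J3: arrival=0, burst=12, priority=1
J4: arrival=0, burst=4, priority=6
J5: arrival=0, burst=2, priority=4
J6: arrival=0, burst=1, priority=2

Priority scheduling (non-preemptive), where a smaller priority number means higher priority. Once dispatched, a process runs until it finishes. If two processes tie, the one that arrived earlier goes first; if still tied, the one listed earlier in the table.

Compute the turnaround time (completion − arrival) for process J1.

22

Timeline: | J3 0-12 | J6 12-13 | J2 13-16 | J5 16-18 | J1 18-22 | J4 22-26 |
Completion: J1=22  J2=16  J3=12  J4=26  J5=18  J6=13
Turnaround(J1) = completion − arrival = 22 − 0 = 22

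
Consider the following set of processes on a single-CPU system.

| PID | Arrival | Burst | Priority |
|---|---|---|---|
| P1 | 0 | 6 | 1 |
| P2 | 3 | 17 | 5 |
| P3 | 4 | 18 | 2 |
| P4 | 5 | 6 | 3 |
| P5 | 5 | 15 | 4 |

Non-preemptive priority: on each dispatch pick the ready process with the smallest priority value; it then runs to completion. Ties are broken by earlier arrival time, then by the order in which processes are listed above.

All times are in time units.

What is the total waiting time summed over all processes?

88

Schedule: | P1 0-6 | P3 6-24 | P4 24-30 | P5 30-45 | P2 45-62 |
Completion: P1=6  P2=62  P3=24  P4=30  P5=45
Turnaround (C−A): P1=6  P2=59  P3=20  P4=25  P5=40
Waiting = turnaround − burst: P1=0, P2=42, P3=2, P4=19, P5=25
Total waiting = 0 + 42 + 2 + 19 + 25 = 88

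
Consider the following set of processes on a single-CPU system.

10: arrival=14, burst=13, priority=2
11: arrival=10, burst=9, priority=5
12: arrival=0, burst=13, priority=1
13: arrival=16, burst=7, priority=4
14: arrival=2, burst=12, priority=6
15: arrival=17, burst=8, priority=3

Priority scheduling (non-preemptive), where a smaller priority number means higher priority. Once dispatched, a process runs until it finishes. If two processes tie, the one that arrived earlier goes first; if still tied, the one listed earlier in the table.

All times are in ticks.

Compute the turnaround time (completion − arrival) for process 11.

12

Gantt: | 12 0-13 | 11 13-22 | 10 22-35 | 15 35-43 | 13 43-50 | 14 50-62 |
Completion: 10=35  11=22  12=13  13=50  14=62  15=43
Turnaround(11) = completion − arrival = 22 − 10 = 12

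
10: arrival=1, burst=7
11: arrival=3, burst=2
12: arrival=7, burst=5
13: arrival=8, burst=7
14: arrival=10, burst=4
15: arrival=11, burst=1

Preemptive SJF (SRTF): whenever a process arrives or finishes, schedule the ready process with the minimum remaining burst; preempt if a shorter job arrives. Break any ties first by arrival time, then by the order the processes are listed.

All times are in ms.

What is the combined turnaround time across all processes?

Gantt: | idle 0-1 | 10 1-3 | 11 3-5 | 10 5-10 | 14 10-11 | 15 11-12 | 14 12-15 | 12 15-20 | 13 20-27 |
Completion: 10=10  11=5  12=20  13=27  14=15  15=12
Turnaround (C−A): 10=9  11=2  12=13  13=19  14=5  15=1
Turnaround = completion − arrival: 10=9, 11=2, 12=13, 13=19, 14=5, 15=1
Total turnaround = 9 + 2 + 13 + 19 + 5 + 1 = 49

49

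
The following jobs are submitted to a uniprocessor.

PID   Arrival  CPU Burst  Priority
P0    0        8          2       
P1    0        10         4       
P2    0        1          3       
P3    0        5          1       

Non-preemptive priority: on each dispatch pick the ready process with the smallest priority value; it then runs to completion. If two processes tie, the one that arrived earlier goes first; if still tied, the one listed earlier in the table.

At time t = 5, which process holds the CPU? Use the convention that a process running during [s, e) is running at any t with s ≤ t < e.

P0

Timeline: | P3 0-5 | P0 5-13 | P2 13-14 | P1 14-24 |
Completion: P0=13  P1=24  P2=14  P3=5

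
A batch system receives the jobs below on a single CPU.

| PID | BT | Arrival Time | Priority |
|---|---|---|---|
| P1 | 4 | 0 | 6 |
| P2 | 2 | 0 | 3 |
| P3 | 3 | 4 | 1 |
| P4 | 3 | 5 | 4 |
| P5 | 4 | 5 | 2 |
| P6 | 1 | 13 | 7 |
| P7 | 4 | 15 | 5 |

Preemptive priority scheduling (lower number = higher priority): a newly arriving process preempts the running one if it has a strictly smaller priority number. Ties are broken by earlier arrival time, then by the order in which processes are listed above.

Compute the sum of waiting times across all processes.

31

Gantt: | P2 0-2 | P1 2-4 | P3 4-7 | P5 7-11 | P4 11-14 | P1 14-15 | P7 15-19 | P1 19-20 | P6 20-21 |
Completion: P1=20  P2=2  P3=7  P4=14  P5=11  P6=21  P7=19
Waiting = turnaround − burst: P1=16, P2=0, P3=0, P4=6, P5=2, P6=7, P7=0
Total waiting = 16 + 0 + 0 + 6 + 2 + 7 + 0 = 31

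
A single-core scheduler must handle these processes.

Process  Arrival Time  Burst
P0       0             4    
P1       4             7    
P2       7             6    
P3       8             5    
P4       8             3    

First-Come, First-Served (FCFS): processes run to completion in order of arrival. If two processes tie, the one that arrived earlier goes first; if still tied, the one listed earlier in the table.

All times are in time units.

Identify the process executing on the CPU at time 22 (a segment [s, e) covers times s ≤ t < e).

P4

Schedule: | P0 0-4 | P1 4-11 | P2 11-17 | P3 17-22 | P4 22-25 |
Completion: P0=4  P1=11  P2=17  P3=22  P4=25
Turnaround (C−A): P0=4  P1=7  P2=10  P3=14  P4=17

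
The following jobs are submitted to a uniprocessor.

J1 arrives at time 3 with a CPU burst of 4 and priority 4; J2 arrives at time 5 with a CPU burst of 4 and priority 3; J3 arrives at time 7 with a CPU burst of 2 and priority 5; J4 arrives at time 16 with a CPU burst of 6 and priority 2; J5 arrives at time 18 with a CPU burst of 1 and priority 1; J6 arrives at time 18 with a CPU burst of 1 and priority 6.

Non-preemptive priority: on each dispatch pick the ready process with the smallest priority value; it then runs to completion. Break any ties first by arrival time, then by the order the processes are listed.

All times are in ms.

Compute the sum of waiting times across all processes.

15

Gantt: | idle 0-3 | J1 3-7 | J2 7-11 | J3 11-13 | idle 13-16 | J4 16-22 | J5 22-23 | J6 23-24 |
Completion: J1=7  J2=11  J3=13  J4=22  J5=23  J6=24
Turnaround (C−A): J1=4  J2=6  J3=6  J4=6  J5=5  J6=6
Waiting = turnaround − burst: J1=0, J2=2, J3=4, J4=0, J5=4, J6=5
Total waiting = 0 + 2 + 4 + 0 + 4 + 5 = 15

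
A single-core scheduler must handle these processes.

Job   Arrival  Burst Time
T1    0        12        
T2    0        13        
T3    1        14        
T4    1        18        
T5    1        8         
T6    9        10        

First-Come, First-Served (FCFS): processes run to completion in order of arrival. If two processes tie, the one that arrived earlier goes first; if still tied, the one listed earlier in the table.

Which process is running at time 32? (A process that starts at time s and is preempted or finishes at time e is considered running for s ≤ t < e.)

T3

Timeline: | T1 0-12 | T2 12-25 | T3 25-39 | T4 39-57 | T5 57-65 | T6 65-75 |
Completion: T1=12  T2=25  T3=39  T4=57  T5=65  T6=75
Turnaround (C−A): T1=12  T2=25  T3=38  T4=56  T5=64  T6=66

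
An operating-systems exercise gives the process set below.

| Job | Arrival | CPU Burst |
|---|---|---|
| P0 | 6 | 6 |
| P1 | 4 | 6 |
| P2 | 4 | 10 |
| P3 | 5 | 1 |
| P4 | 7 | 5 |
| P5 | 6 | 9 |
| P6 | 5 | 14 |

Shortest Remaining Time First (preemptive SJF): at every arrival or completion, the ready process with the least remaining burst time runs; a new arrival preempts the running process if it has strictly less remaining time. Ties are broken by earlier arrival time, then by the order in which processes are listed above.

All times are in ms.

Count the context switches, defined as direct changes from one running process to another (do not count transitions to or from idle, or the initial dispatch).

7

Gantt: | idle 0-4 | P1 4-5 | P3 5-6 | P1 6-11 | P4 11-16 | P0 16-22 | P5 22-31 | P2 31-41 | P6 41-55 |
Completion: P0=22  P1=11  P2=41  P3=6  P4=16  P5=31  P6=55
Turnaround (C−A): P0=16  P1=7  P2=37  P3=1  P4=9  P5=25  P6=50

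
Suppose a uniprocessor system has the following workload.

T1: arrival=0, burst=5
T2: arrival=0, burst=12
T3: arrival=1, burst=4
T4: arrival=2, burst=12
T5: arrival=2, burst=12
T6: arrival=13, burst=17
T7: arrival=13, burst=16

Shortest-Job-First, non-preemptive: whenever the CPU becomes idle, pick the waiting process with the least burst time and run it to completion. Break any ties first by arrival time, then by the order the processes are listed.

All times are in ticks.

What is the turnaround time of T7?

48

Timeline: | T1 0-5 | T3 5-9 | T2 9-21 | T4 21-33 | T5 33-45 | T7 45-61 | T6 61-78 |
Completion: T1=5  T2=21  T3=9  T4=33  T5=45  T6=78  T7=61
Turnaround (C−A): T1=5  T2=21  T3=8  T4=31  T5=43  T6=65  T7=48
Turnaround(T7) = completion − arrival = 61 − 13 = 48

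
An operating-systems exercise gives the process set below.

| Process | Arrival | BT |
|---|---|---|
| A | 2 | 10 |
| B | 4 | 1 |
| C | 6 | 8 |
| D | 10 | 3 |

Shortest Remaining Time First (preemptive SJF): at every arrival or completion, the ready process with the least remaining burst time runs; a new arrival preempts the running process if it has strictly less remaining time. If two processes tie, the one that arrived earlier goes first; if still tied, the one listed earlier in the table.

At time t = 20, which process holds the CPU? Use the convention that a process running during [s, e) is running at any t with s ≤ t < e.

Timeline: | idle 0-2 | A 2-4 | B 4-5 | A 5-13 | D 13-16 | C 16-24 |
Completion: A=13  B=5  C=24  D=16
Turnaround (C−A): A=11  B=1  C=18  D=6

C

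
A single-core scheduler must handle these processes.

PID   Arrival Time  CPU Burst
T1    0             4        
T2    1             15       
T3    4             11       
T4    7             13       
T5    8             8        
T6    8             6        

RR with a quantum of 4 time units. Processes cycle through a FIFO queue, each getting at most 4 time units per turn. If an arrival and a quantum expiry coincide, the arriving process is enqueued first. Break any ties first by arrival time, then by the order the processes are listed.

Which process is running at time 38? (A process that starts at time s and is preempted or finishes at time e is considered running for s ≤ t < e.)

Schedule: | T1 0-4 | T2 4-8 | T3 8-12 | T4 12-16 | T5 16-20 | T6 20-24 | T2 24-28 | T3 28-32 | T4 32-36 | T5 36-40 | T6 40-42 | T2 42-46 | T3 46-49 | T4 49-53 | T2 53-56 | T4 56-57 |
Completion: T1=4  T2=56  T3=49  T4=57  T5=40  T6=42

T5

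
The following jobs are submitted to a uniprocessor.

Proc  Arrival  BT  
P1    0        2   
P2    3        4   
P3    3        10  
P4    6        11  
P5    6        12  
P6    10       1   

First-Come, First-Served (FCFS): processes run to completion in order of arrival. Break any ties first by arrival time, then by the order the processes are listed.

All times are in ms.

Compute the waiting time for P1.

Gantt: | P1 0-2 | idle 2-3 | P2 3-7 | P3 7-17 | P4 17-28 | P5 28-40 | P6 40-41 |
Completion: P1=2  P2=7  P3=17  P4=28  P5=40  P6=41
Turnaround (C−A): P1=2  P2=4  P3=14  P4=22  P5=34  P6=31
Waiting(P1) = turnaround − burst = 2 − 2 = 0

0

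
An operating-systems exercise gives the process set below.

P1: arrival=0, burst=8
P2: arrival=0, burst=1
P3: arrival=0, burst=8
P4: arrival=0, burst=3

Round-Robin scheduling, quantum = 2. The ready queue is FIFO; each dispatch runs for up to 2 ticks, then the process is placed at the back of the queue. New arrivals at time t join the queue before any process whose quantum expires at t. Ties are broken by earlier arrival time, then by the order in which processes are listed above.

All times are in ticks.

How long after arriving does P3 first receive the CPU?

3

Timeline: | P1 0-2 | P2 2-3 | P3 3-5 | P4 5-7 | P1 7-9 | P3 9-11 | P4 11-12 | P1 12-14 | P3 14-16 | P1 16-18 | P3 18-20 |
Completion: P1=18  P2=3  P3=20  P4=12
Turnaround (C−A): P1=18  P2=3  P3=20  P4=12
Response(P3) = first start − arrival = 3 − 0 = 3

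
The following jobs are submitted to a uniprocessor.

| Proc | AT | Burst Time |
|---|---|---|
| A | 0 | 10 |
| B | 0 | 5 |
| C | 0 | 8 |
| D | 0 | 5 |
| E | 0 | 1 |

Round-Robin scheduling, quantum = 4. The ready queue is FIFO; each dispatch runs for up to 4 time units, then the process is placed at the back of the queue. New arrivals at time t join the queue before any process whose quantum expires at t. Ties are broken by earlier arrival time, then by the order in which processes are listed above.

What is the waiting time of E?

16

Timeline: | A 0-4 | B 4-8 | C 8-12 | D 12-16 | E 16-17 | A 17-21 | B 21-22 | C 22-26 | D 26-27 | A 27-29 |
Completion: A=29  B=22  C=26  D=27  E=17
Turnaround (C−A): A=29  B=22  C=26  D=27  E=17
Waiting(E) = turnaround − burst = 17 − 1 = 16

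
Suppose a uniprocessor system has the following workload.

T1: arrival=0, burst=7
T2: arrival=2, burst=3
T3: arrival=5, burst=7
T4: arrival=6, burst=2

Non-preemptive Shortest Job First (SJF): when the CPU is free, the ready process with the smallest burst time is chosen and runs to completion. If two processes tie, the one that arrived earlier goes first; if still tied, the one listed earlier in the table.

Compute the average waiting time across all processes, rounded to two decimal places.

3.75

Gantt: | T1 0-7 | T4 7-9 | T2 9-12 | T3 12-19 |
Completion: T1=7  T2=12  T3=19  T4=9
Turnaround (C−A): T1=7  T2=10  T3=14  T4=3
Waiting times: T1=0, T2=7, T3=7, T4=1
Average waiting = (0+7+7+1) / 4 = 15/4 = 3.75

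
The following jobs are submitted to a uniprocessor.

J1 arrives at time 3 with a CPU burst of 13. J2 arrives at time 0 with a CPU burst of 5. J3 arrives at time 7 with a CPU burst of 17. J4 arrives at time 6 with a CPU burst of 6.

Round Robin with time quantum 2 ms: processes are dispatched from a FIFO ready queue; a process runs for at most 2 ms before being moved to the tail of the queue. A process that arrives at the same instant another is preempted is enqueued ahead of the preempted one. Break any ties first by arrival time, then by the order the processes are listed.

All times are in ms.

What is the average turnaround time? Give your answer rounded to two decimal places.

21.75

Timeline: | J2 0-4 | J1 4-6 | J2 6-7 | J4 7-9 | J1 9-11 | J3 11-13 | J4 13-15 | J1 15-17 | J3 17-19 | J4 19-21 | J1 21-23 | J3 23-25 | J1 25-27 | J3 27-29 | J1 29-31 | J3 31-33 | J1 33-34 | J3 34-41 |
Completion: J1=34  J2=7  J3=41  J4=21
Turnaround times: J1=31, J2=7, J3=34, J4=15
Average turnaround = (31+7+34+15) / 4 = 87/4 = 21.75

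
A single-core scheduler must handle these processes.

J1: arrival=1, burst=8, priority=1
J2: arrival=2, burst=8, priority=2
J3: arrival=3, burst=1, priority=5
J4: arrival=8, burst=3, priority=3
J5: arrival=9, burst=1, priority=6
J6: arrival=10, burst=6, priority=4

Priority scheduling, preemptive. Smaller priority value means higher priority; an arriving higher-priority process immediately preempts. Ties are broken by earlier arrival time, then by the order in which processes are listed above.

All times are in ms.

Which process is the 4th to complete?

J6

Schedule: | idle 0-1 | J1 1-9 | J2 9-17 | J4 17-20 | J6 20-26 | J3 26-27 | J5 27-28 |
Completion: J1=9  J2=17  J3=27  J4=20  J5=28  J6=26
Finish order: J1 → J2 → J4 → J6 → J3 → J5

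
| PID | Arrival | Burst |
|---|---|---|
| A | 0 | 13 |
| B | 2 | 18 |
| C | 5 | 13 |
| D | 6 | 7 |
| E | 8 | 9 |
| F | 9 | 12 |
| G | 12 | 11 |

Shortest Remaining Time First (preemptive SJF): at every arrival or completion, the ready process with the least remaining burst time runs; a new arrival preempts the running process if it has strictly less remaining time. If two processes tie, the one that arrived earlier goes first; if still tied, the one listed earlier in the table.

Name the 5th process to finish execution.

Schedule: | A 0-13 | D 13-20 | E 20-29 | G 29-40 | F 40-52 | C 52-65 | B 65-83 |
Completion: A=13  B=83  C=65  D=20  E=29  F=52  G=40
Finish order: A → D → E → G → F → C → B

F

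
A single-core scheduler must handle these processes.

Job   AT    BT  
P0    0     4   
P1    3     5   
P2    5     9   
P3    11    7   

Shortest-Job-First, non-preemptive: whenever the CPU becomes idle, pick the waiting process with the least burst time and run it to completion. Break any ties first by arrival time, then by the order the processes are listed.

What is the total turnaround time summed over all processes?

37

Timeline: | P0 0-4 | P1 4-9 | P2 9-18 | P3 18-25 |
Completion: P0=4  P1=9  P2=18  P3=25
Turnaround = completion − arrival: P0=4, P1=6, P2=13, P3=14
Total turnaround = 4 + 6 + 13 + 14 = 37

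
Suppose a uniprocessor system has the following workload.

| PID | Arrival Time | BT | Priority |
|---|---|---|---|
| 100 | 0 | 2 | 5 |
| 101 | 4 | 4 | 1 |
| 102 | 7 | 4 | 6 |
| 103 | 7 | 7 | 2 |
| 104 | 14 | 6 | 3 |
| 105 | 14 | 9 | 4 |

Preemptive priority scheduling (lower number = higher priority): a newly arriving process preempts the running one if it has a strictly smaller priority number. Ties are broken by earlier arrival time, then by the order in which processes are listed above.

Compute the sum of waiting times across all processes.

Gantt: | 100 0-2 | idle 2-4 | 101 4-8 | 103 8-15 | 104 15-21 | 105 21-30 | 102 30-34 |
Completion: 100=2  101=8  102=34  103=15  104=21  105=30
Waiting = turnaround − burst: 100=0, 101=0, 102=23, 103=1, 104=1, 105=7
Total waiting = 0 + 0 + 23 + 1 + 1 + 7 = 32

32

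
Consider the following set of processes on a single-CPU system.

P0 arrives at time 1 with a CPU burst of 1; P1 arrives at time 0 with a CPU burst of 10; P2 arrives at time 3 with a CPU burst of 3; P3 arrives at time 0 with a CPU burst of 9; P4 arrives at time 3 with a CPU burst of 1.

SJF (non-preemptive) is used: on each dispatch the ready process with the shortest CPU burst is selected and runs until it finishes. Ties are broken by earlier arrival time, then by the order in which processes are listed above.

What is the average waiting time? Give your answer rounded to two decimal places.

Timeline: | P3 0-9 | P0 9-10 | P4 10-11 | P2 11-14 | P1 14-24 |
Completion: P0=10  P1=24  P2=14  P3=9  P4=11
Turnaround (C−A): P0=9  P1=24  P2=11  P3=9  P4=8
Waiting times: P0=8, P1=14, P2=8, P3=0, P4=7
Average waiting = (8+14+8+0+7) / 5 = 37/5 = 7.40

7.40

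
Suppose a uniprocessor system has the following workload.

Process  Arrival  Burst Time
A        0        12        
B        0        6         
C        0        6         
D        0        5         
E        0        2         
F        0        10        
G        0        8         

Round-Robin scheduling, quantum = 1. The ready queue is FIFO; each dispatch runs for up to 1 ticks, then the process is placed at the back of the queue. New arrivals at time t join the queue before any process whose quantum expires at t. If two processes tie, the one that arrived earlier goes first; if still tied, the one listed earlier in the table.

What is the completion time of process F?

Gantt: | A 0-1 | B 1-2 | C 2-3 | D 3-4 | E 4-5 | F 5-6 | G 6-7 | A 7-8 | B 8-9 | C 9-10 | D 10-11 | E 11-12 | F 12-13 | G 13-14 | A 14-15 | B 15-16 | C 16-17 | D 17-18 | F 18-19 | G 19-20 | A 20-21 | B 21-22 | C 22-23 | D 23-24 | F 24-25 | G 25-26 | A 26-27 | B 27-28 | C 28-29 | D 29-30 | F 30-31 | G 31-32 | A 32-33 | B 33-34 | C 34-35 | F 35-36 | G 36-37 | A 37-38 | F 38-39 | G 39-40 | A 40-41 | F 41-42 | G 42-43 | A 43-44 | F 44-45 | A 45-46 | F 46-47 | A 47-49 |
Completion: A=49  B=34  C=35  D=30  E=12  F=47  G=43
Turnaround (C−A): A=49  B=34  C=35  D=30  E=12  F=47  G=43

47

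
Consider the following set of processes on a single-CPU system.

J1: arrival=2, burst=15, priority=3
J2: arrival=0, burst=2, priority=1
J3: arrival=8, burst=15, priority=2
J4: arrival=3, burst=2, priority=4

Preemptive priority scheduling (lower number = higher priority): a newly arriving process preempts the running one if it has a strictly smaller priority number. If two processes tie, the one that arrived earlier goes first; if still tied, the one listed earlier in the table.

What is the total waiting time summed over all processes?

44

Schedule: | J2 0-2 | J1 2-8 | J3 8-23 | J1 23-32 | J4 32-34 |
Completion: J1=32  J2=2  J3=23  J4=34
Waiting = turnaround − burst: J1=15, J2=0, J3=0, J4=29
Total waiting = 15 + 0 + 0 + 29 = 44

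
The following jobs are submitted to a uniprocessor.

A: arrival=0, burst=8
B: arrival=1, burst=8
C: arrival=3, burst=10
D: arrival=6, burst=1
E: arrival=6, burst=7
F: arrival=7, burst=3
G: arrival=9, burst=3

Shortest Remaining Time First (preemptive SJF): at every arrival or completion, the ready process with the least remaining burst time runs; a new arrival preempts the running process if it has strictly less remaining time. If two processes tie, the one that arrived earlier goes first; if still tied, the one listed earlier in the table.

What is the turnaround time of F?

5

Timeline: | A 0-6 | D 6-7 | A 7-9 | F 9-12 | G 12-15 | E 15-22 | B 22-30 | C 30-40 |
Completion: A=9  B=30  C=40  D=7  E=22  F=12  G=15
Turnaround (C−A): A=9  B=29  C=37  D=1  E=16  F=5  G=6
Turnaround(F) = completion − arrival = 12 − 7 = 5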